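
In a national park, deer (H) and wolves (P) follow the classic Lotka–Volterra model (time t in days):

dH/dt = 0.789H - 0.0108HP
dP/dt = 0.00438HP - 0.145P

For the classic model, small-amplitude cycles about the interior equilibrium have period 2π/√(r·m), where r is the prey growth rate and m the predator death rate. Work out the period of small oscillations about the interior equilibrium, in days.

Here r = 0.789 and m = 0.145, so r·m = 0.114.
ω = √0.114 = 0.338 per day, hence T = 2π/ω ≈ 18.6 days.

T ≈ 18.6 days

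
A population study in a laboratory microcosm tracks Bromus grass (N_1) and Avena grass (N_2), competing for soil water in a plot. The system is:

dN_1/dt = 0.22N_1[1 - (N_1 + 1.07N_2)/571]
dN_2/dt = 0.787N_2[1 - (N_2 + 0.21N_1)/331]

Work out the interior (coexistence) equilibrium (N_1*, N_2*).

N_1* ≈ 280, N_2* ≈ 272

Setting both brackets to zero gives the nullclines N_1 + 1.07N_2 = 571 and 0.21N_1 + N_2 = 331.
Substituting N_2 = 331 - 0.21N_1 into the first: N_1(1 - 1.07·0.21) = 571 - 1.07·331.
So N_1* = 217/0.775 = 280, and then N_2* = 331 - 0.21·280 = 272.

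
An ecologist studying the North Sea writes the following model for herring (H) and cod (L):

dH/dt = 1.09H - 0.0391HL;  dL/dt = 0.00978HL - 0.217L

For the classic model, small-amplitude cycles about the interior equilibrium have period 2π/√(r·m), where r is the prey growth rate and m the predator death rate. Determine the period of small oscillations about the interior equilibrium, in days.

Here r = 1.09 and m = 0.217, so r·m = 0.237.
ω = √0.237 = 0.486 per day, hence T = 2π/ω ≈ 12.9 days.

T ≈ 12.9 days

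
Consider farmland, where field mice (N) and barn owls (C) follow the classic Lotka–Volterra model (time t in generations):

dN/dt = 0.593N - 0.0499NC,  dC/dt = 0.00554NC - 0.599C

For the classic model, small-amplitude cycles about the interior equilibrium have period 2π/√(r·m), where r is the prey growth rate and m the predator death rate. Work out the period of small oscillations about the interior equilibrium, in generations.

Here r = 0.593 and m = 0.599, so r·m = 0.355.
ω = √0.355 = 0.596 per generation, hence T = 2π/ω ≈ 10.5 generations.

T ≈ 10.5 generations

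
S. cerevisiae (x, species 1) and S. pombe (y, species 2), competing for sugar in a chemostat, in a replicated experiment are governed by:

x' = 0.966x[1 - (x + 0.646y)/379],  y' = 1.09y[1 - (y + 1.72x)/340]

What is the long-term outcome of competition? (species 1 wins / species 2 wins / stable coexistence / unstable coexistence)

species 1 excludes species 2

Compare the nullcline intercepts: K1/α12 = 379/0.646 = 587 > K2 = 340; K2/α21 = 340/1.72 = 198 < K1 = 379.
Since the inequalities point opposite ways, species 1 can invade but species 2 cannot.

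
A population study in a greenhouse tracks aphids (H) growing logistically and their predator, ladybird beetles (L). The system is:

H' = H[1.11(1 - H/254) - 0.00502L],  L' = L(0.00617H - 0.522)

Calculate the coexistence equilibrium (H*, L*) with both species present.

From dL/dt = 0 with L > 0: 0.00617H* = 0.522, so H* = 84.6.
Substitute into dH/dt = 0: 1.11(1 - 84.6/254) = 0.00502L*.
The bracket is 0.667, giving L* = 0.74/0.00502 = 147.

H* ≈ 84.6, L* ≈ 147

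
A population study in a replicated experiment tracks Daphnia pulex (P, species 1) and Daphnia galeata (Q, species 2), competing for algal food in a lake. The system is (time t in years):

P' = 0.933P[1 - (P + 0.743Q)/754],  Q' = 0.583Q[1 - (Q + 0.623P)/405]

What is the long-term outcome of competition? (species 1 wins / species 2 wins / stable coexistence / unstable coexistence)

Compare the nullcline intercepts: K1/α12 = 754/0.743 = 1010 > K2 = 405; K2/α21 = 405/0.623 = 650 < K1 = 754.
Since the inequalities point opposite ways, species 1 can invade but species 2 cannot.

species 1 excludes species 2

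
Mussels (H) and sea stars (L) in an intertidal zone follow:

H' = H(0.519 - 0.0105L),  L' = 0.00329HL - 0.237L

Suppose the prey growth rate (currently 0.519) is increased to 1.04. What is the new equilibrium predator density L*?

At the interior fixed point, setting dH/dt = 0 with H > 0 fixes L* = (prey growth rate)/(HL coefficient) — independent of the other coefficients.
With the change, L* = 1.04/0.0105 = 99; it rises from 49.4.

L* ≈ 99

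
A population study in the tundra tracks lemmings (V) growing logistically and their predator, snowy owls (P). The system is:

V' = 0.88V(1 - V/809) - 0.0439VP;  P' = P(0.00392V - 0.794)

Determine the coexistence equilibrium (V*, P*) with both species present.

V* ≈ 203, P* ≈ 15

From dP/dt = 0 with P > 0: 0.00392V* = 0.794, so V* = 203.
Substitute into dV/dt = 0: 0.88(1 - 203/809) = 0.0439P*.
The bracket is 0.75, giving P* = 0.66/0.0439 = 15.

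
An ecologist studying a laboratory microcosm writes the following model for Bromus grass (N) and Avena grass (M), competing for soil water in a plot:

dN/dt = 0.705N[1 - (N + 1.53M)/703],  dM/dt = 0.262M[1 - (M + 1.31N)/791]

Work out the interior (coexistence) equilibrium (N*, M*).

N* ≈ 505, M* ≈ 129

Setting both brackets to zero gives the nullclines N + 1.53M = 703 and 1.31N + M = 791.
Substituting M = 791 - 1.31N into the first: N(1 - 1.53·1.31) = 703 - 1.53·791.
So N* = -507/-1 = 505, and then M* = 791 - 1.31·505 = 129.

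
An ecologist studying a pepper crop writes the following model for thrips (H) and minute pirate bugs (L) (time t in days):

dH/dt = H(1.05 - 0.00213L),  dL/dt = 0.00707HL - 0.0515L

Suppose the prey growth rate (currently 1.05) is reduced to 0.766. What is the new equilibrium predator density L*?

L* ≈ 360

At the interior fixed point, setting dH/dt = 0 with H > 0 fixes L* = (prey growth rate)/(HL coefficient) — independent of the other coefficients.
With the change, L* = 0.766/0.00213 = 360; it falls from 493.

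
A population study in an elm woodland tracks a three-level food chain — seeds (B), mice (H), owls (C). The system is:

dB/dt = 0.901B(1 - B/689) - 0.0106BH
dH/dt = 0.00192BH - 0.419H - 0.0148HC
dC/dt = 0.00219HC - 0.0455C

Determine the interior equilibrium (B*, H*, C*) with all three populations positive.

B* ≈ 521, H* ≈ 20.8, C* ≈ 39.2

From dC/dt = 0: 0.00219H* = 0.0455, so H* = 20.8.
From dB/dt = 0: 0.901(1 - B*/689) = 0.0106·20.8, giving B* = 689·(1 - 0.244) = 521.
From dH/dt = 0: 0.00192·521 - 0.419 = 0.0148C*, so C* = 0.581/0.0148 = 39.2.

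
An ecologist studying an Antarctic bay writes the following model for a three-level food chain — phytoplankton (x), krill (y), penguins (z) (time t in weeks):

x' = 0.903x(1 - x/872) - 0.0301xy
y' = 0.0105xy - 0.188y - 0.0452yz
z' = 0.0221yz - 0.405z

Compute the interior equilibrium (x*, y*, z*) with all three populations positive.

x* ≈ 339, y* ≈ 18.3, z* ≈ 74.7

From dz/dt = 0: 0.0221y* = 0.405, so y* = 18.3.
From dx/dt = 0: 0.903(1 - x*/872) = 0.0301·18.3, giving x* = 872·(1 - 0.611) = 339.
From dy/dt = 0: 0.0105·339 - 0.188 = 0.0452z*, so z* = 3.37/0.0452 = 74.7.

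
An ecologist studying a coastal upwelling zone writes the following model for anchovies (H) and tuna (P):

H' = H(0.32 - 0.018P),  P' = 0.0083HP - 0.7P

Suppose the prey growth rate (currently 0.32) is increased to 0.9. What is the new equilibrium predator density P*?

At the interior fixed point, setting dH/dt = 0 with H > 0 fixes P* = (prey growth rate)/(HP coefficient) — independent of the other coefficients.
With the change, P* = 0.9/0.018 = 50; it rises from 17.8.

P* ≈ 50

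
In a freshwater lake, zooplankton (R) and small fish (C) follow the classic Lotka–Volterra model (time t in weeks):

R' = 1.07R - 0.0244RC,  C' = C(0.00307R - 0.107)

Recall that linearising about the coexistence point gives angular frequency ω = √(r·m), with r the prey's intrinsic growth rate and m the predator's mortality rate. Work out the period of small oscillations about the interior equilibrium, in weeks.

Here r = 1.07 and m = 0.107, so r·m = 0.114.
ω = √0.114 = 0.338 per week, hence T = 2π/ω ≈ 18.6 weeks.

T ≈ 18.6 weeks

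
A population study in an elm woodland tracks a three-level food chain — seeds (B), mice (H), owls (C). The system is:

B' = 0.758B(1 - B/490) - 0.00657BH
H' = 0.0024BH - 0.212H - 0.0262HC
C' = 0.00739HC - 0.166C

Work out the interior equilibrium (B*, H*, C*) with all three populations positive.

From dC/dt = 0: 0.00739H* = 0.166, so H* = 22.5.
From dB/dt = 0: 0.758(1 - B*/490) = 0.00657·22.5, giving B* = 490·(1 - 0.195) = 395.
From dH/dt = 0: 0.0024·395 - 0.212 = 0.0262C*, so C* = 0.735/0.0262 = 28.1.

B* ≈ 395, H* ≈ 22.5, C* ≈ 28.1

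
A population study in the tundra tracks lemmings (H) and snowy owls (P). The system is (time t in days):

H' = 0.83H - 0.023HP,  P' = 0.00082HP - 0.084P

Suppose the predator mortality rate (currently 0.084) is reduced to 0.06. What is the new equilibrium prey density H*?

H* ≈ 73.2

At the interior fixed point, setting dP/dt = 0 with P > 0 fixes H* = (predator death rate)/(HP coefficient) — independent of the other coefficients.
With the change, H* = 0.06/0.00082 = 73.2; it falls from 102.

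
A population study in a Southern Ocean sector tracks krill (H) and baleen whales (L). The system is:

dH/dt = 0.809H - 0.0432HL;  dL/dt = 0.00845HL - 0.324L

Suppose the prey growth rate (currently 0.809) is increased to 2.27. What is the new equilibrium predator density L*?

L* ≈ 52.5

At the interior fixed point, setting dH/dt = 0 with H > 0 fixes L* = (prey growth rate)/(HL coefficient) — independent of the other coefficients.
With the change, L* = 2.27/0.0432 = 52.5; it rises from 18.7.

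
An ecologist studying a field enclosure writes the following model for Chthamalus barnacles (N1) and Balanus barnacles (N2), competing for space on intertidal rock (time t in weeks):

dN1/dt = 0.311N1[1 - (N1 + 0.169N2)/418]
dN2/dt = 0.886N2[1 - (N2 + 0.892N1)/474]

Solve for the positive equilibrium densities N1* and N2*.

Setting both brackets to zero gives the nullclines N1 + 0.169N2 = 418 and 0.892N1 + N2 = 474.
Substituting N2 = 474 - 0.892N1 into the first: N1(1 - 0.169·0.892) = 418 - 0.169·474.
So N1* = 338/0.849 = 398, and then N2* = 474 - 0.892·398 = 119.

N1* ≈ 398, N2* ≈ 119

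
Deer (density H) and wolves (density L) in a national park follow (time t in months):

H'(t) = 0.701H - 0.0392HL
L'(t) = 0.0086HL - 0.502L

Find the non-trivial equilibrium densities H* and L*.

H* ≈ 58.4, L* ≈ 17.9

Set dL/dt = 0 with L > 0: 0.0086H - 0.502 = 0, so H* = 0.502/0.0086 = 58.4.
Set dH/dt = 0 with H > 0: 0.701 - 0.0392L = 0, so L* = 0.701/0.0392 = 17.9.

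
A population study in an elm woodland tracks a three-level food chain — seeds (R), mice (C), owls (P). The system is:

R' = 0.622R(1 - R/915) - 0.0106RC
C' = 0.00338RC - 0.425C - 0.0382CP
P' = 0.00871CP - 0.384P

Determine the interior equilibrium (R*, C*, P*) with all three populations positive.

R* ≈ 228, C* ≈ 44.1, P* ≈ 9.01

From dP/dt = 0: 0.00871C* = 0.384, so C* = 44.1.
From dR/dt = 0: 0.622(1 - R*/915) = 0.0106·44.1, giving R* = 915·(1 - 0.751) = 228.
From dC/dt = 0: 0.00338·228 - 0.425 = 0.0382P*, so P* = 0.344/0.0382 = 9.01.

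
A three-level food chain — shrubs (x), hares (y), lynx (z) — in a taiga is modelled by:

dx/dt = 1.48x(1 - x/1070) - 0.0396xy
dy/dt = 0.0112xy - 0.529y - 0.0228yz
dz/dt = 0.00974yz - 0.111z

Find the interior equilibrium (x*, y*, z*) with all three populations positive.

From dz/dt = 0: 0.00974y* = 0.111, so y* = 11.4.
From dx/dt = 0: 1.48(1 - x*/1070) = 0.0396·11.4, giving x* = 1070·(1 - 0.305) = 744.
From dy/dt = 0: 0.0112·744 - 0.529 = 0.0228z*, so z* = 7.8/0.0228 = 342.

x* ≈ 744, y* ≈ 11.4, z* ≈ 342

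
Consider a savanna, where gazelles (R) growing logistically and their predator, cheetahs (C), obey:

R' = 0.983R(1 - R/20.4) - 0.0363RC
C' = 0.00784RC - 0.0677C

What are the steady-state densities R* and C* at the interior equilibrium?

From dC/dt = 0 with C > 0: 0.00784R* = 0.0677, so R* = 8.64.
Substitute into dR/dt = 0: 0.983(1 - 8.64/20.4) = 0.0363C*.
The bracket is 0.577, giving C* = 0.567/0.0363 = 15.6.

R* ≈ 8.64, C* ≈ 15.6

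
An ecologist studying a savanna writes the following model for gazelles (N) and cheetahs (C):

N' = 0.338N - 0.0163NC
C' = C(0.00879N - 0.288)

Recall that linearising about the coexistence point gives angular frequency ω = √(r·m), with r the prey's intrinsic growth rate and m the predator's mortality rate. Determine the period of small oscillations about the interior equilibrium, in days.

Here r = 0.338 and m = 0.288, so r·m = 0.0973.
ω = √0.0973 = 0.312 per day, hence T = 2π/ω ≈ 20.1 days.

T ≈ 20.1 days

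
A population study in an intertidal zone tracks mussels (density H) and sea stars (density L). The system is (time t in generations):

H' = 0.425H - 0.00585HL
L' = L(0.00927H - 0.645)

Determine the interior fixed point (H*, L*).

H* ≈ 69.6, L* ≈ 72.6

Set dL/dt = 0 with L > 0: 0.00927H - 0.645 = 0, so H* = 0.645/0.00927 = 69.6.
Set dH/dt = 0 with H > 0: 0.425 - 0.00585L = 0, so L* = 0.425/0.00585 = 72.6.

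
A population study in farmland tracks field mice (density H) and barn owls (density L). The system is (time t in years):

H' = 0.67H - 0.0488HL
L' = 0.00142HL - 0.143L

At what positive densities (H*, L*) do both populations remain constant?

Set dL/dt = 0 with L > 0: 0.00142H - 0.143 = 0, so H* = 0.143/0.00142 = 101.
Set dH/dt = 0 with H > 0: 0.67 - 0.0488L = 0, so L* = 0.67/0.0488 = 13.7.

H* ≈ 101, L* ≈ 13.7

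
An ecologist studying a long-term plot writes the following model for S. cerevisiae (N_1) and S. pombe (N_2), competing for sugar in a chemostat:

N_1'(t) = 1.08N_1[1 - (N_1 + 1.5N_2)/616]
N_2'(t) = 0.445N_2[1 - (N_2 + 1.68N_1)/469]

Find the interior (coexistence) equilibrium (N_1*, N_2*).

N_1* ≈ 57.6, N_2* ≈ 372

Setting both brackets to zero gives the nullclines N_1 + 1.5N_2 = 616 and 1.68N_1 + N_2 = 469.
Substituting N_2 = 469 - 1.68N_1 into the first: N_1(1 - 1.5·1.68) = 616 - 1.5·469.
So N_1* = -87.5/-1.52 = 57.6, and then N_2* = 469 - 1.68·57.6 = 372.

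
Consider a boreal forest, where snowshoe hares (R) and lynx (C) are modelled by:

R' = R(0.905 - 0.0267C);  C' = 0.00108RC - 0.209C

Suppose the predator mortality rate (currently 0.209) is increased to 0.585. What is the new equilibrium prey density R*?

At the interior fixed point, setting dC/dt = 0 with C > 0 fixes R* = (predator death rate)/(RC coefficient) — independent of the other coefficients.
With the change, R* = 0.585/0.00108 = 542; it rises from 194.

R* ≈ 542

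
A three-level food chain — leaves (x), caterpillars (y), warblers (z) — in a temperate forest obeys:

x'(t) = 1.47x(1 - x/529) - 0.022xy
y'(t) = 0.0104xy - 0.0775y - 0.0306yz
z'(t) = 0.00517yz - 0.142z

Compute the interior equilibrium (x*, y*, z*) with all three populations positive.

From dz/dt = 0: 0.00517y* = 0.142, so y* = 27.5.
From dx/dt = 0: 1.47(1 - x*/529) = 0.022·27.5, giving x* = 529·(1 - 0.411) = 312.
From dy/dt = 0: 0.0104·312 - 0.0775 = 0.0306z*, so z* = 3.16/0.0306 = 103.

x* ≈ 312, y* ≈ 27.5, z* ≈ 103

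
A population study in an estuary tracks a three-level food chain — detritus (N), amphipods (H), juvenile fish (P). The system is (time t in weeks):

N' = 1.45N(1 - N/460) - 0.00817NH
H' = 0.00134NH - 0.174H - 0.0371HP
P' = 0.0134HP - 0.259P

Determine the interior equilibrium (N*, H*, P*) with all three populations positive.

N* ≈ 410, H* ≈ 19.3, P* ≈ 10.1

From dP/dt = 0: 0.0134H* = 0.259, so H* = 19.3.
From dN/dt = 0: 1.45(1 - N*/460) = 0.00817·19.3, giving N* = 460·(1 - 0.109) = 410.
From dH/dt = 0: 0.00134·410 - 0.174 = 0.0371P*, so P* = 0.375/0.0371 = 10.1.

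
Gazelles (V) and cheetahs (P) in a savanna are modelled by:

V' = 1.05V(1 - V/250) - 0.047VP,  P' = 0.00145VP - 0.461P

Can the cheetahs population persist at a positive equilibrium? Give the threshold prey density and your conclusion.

The predator equation gives dP/dt > 0 only when V > 0.461/0.00145 = 318.
Without the predator, V → K = 250. Since 250 < 318, the predator cannot invade.

Threshold V = 318; K < 318, so no, the predator goes extinct.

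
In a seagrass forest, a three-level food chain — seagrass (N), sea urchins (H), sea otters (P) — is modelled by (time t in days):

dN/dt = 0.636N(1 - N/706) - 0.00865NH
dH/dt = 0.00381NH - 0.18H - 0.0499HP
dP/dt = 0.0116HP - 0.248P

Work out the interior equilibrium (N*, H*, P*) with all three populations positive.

N* ≈ 501, H* ≈ 21.4, P* ≈ 34.6

From dP/dt = 0: 0.0116H* = 0.248, so H* = 21.4.
From dN/dt = 0: 0.636(1 - N*/706) = 0.00865·21.4, giving N* = 706·(1 - 0.291) = 501.
From dH/dt = 0: 0.00381·501 - 0.18 = 0.0499P*, so P* = 1.73/0.0499 = 34.6.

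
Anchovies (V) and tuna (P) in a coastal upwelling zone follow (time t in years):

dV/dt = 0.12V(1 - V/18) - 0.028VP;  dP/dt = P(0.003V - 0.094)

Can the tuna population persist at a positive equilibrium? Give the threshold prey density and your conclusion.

The predator equation gives dP/dt > 0 only when V > 0.094/0.003 = 31.3.
Without the predator, V → K = 18. Since 18 < 31.3, the predator cannot invade.

Threshold V = 31.3; K < 31.3, so no, the predator goes extinct.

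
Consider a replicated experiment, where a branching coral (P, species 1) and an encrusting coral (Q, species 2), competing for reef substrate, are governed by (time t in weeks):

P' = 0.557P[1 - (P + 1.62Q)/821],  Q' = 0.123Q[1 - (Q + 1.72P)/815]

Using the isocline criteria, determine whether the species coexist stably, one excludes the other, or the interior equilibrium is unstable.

Compare the nullcline intercepts: K1/α12 = 821/1.62 = 507 < K2 = 815; K2/α21 = 815/1.72 = 474 < K1 = 821.
Since both are reversed, neither can invade when rare; the interior point is a saddle.

unstable coexistence (outcome depends on initial conditions)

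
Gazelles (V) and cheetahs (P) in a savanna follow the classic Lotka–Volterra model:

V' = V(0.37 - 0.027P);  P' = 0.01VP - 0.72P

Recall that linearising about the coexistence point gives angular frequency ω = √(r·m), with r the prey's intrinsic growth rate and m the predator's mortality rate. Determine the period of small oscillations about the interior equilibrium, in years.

Here r = 0.37 and m = 0.72, so r·m = 0.266.
ω = √0.266 = 0.516 per year, hence T = 2π/ω ≈ 12.2 years.

T ≈ 12.2 years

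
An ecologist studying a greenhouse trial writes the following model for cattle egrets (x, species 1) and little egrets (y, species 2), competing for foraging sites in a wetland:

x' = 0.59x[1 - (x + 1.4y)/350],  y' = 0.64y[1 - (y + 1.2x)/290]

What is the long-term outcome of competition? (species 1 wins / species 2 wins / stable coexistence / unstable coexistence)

unstable coexistence (outcome depends on initial conditions)

Compare the nullcline intercepts: K1/α12 = 350/1.4 = 250 < K2 = 290; K2/α21 = 290/1.2 = 242 < K1 = 350.
Since both are reversed, neither can invade when rare; the interior point is a saddle.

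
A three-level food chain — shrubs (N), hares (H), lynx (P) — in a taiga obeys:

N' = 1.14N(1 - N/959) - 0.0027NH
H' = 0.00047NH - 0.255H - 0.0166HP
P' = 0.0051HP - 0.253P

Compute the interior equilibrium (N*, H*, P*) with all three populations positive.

From dP/dt = 0: 0.0051H* = 0.253, so H* = 49.6.
From dN/dt = 0: 1.14(1 - N*/959) = 0.0027·49.6, giving N* = 959·(1 - 0.117) = 846.
From dH/dt = 0: 0.00047·846 - 0.255 = 0.0166P*, so P* = 0.143/0.0166 = 8.6.

N* ≈ 846, H* ≈ 49.6, P* ≈ 8.6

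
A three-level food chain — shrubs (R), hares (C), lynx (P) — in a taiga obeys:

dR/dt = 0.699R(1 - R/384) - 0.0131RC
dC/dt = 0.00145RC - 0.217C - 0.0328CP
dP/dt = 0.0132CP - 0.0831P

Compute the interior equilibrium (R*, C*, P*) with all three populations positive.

R* ≈ 339, C* ≈ 6.3, P* ≈ 8.36

From dP/dt = 0: 0.0132C* = 0.0831, so C* = 6.3.
From dR/dt = 0: 0.699(1 - R*/384) = 0.0131·6.3, giving R* = 384·(1 - 0.118) = 339.
From dC/dt = 0: 0.00145·339 - 0.217 = 0.0328P*, so P* = 0.274/0.0328 = 8.36.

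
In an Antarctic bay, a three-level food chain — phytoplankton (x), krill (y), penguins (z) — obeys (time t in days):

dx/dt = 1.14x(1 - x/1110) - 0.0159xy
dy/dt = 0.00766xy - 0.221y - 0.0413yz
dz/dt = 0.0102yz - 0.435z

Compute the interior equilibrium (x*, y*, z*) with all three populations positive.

x* ≈ 450, y* ≈ 42.6, z* ≈ 78.1

From dz/dt = 0: 0.0102y* = 0.435, so y* = 42.6.
From dx/dt = 0: 1.14(1 - x*/1110) = 0.0159·42.6, giving x* = 1110·(1 - 0.595) = 450.
From dy/dt = 0: 0.00766·450 - 0.221 = 0.0413z*, so z* = 3.22/0.0413 = 78.1.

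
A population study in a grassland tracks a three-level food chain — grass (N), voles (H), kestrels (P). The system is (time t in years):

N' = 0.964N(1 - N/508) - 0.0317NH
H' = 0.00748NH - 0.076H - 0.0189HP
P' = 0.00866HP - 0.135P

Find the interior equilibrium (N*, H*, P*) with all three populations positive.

From dP/dt = 0: 0.00866H* = 0.135, so H* = 15.6.
From dN/dt = 0: 0.964(1 - N*/508) = 0.0317·15.6, giving N* = 508·(1 - 0.513) = 248.
From dH/dt = 0: 0.00748·248 - 0.076 = 0.0189P*, so P* = 1.78/0.0189 = 94.

N* ≈ 248, H* ≈ 15.6, P* ≈ 94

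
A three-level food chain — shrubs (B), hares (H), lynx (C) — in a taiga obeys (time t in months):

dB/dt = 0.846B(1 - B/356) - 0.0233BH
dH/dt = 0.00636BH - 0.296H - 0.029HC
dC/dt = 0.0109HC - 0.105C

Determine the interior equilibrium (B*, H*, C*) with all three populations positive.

From dC/dt = 0: 0.0109H* = 0.105, so H* = 9.63.
From dB/dt = 0: 0.846(1 - B*/356) = 0.0233·9.63, giving B* = 356·(1 - 0.265) = 262.
From dH/dt = 0: 0.00636·262 - 0.296 = 0.029C*, so C* = 1.37/0.029 = 47.2.

B* ≈ 262, H* ≈ 9.63, C* ≈ 47.2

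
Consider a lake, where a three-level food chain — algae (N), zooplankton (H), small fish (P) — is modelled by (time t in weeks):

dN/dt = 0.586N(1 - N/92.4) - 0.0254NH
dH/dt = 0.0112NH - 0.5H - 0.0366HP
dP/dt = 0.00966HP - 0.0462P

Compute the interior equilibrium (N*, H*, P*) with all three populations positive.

From dP/dt = 0: 0.00966H* = 0.0462, so H* = 4.78.
From dN/dt = 0: 0.586(1 - N*/92.4) = 0.0254·4.78, giving N* = 92.4·(1 - 0.207) = 73.2.
From dH/dt = 0: 0.0112·73.2 - 0.5 = 0.0366P*, so P* = 0.32/0.0366 = 8.75.

N* ≈ 73.2, H* ≈ 4.78, P* ≈ 8.75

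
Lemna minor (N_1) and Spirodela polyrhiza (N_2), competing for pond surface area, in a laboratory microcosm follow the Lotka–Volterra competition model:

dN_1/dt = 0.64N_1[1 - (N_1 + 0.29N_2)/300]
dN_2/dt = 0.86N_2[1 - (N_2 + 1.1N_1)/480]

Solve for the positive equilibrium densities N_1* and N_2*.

N_1* ≈ 236, N_2* ≈ 220

Setting both brackets to zero gives the nullclines N_1 + 0.29N_2 = 300 and 1.1N_1 + N_2 = 480.
Substituting N_2 = 480 - 1.1N_1 into the first: N_1(1 - 0.29·1.1) = 300 - 0.29·480.
So N_1* = 161/0.681 = 236, and then N_2* = 480 - 1.1·236 = 220.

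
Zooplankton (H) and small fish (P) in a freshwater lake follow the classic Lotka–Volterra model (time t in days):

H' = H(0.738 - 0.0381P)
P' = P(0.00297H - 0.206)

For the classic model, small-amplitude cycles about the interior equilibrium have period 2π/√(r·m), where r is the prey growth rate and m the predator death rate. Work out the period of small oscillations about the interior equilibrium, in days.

Here r = 0.738 and m = 0.206, so r·m = 0.152.
ω = √0.152 = 0.39 per day, hence T = 2π/ω ≈ 16.1 days.

T ≈ 16.1 days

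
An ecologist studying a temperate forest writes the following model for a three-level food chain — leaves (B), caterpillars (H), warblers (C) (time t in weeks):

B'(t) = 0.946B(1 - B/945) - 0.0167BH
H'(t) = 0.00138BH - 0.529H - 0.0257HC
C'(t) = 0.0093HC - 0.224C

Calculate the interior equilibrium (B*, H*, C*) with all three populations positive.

B* ≈ 543, H* ≈ 24.1, C* ≈ 8.58

From dC/dt = 0: 0.0093H* = 0.224, so H* = 24.1.
From dB/dt = 0: 0.946(1 - B*/945) = 0.0167·24.1, giving B* = 945·(1 - 0.425) = 543.
From dH/dt = 0: 0.00138·543 - 0.529 = 0.0257C*, so C* = 0.221/0.0257 = 8.58.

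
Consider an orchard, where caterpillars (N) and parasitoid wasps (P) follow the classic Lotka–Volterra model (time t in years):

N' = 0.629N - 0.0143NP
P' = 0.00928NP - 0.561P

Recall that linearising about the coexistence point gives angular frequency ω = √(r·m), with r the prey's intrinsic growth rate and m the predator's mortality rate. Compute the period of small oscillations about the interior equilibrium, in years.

T ≈ 10.6 years

Here r = 0.629 and m = 0.561, so r·m = 0.353.
ω = √0.353 = 0.594 per year, hence T = 2π/ω ≈ 10.6 years.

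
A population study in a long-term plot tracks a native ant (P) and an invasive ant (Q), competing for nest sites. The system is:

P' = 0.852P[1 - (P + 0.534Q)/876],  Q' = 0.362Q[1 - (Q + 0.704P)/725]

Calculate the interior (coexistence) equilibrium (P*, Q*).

Setting both brackets to zero gives the nullclines P + 0.534Q = 876 and 0.704P + Q = 725.
Substituting Q = 725 - 0.704P into the first: P(1 - 0.534·0.704) = 876 - 0.534·725.
So P* = 489/0.624 = 783, and then Q* = 725 - 0.704·783 = 174.

P* ≈ 783, Q* ≈ 174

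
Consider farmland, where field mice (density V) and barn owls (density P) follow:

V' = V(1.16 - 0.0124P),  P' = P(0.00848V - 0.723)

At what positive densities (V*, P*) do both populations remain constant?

V* ≈ 85.3, P* ≈ 93.5

Set dP/dt = 0 with P > 0: 0.00848V - 0.723 = 0, so V* = 0.723/0.00848 = 85.3.
Set dV/dt = 0 with V > 0: 1.16 - 0.0124P = 0, so P* = 1.16/0.0124 = 93.5.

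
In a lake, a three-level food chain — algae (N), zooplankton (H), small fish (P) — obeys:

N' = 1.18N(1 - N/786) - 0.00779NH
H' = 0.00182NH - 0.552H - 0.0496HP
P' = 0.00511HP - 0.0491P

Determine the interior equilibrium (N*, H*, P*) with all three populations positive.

From dP/dt = 0: 0.00511H* = 0.0491, so H* = 9.61.
From dN/dt = 0: 1.18(1 - N*/786) = 0.00779·9.61, giving N* = 786·(1 - 0.0634) = 736.
From dH/dt = 0: 0.00182·736 - 0.552 = 0.0496P*, so P* = 0.788/0.0496 = 15.9.

N* ≈ 736, H* ≈ 9.61, P* ≈ 15.9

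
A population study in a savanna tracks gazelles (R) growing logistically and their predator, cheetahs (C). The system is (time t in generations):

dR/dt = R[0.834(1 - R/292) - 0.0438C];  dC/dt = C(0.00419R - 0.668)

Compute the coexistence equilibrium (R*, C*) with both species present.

R* ≈ 159, C* ≈ 8.64

From dC/dt = 0 with C > 0: 0.00419R* = 0.668, so R* = 159.
Substitute into dR/dt = 0: 0.834(1 - 159/292) = 0.0438C*.
The bracket is 0.454, giving C* = 0.379/0.0438 = 8.64.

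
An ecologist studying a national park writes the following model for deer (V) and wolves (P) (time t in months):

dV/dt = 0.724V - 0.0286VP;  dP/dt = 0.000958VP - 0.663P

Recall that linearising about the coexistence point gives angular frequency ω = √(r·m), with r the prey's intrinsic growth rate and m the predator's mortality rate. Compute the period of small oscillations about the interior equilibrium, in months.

T ≈ 9.07 months

Here r = 0.724 and m = 0.663, so r·m = 0.48.
ω = √0.48 = 0.693 per month, hence T = 2π/ω ≈ 9.07 months.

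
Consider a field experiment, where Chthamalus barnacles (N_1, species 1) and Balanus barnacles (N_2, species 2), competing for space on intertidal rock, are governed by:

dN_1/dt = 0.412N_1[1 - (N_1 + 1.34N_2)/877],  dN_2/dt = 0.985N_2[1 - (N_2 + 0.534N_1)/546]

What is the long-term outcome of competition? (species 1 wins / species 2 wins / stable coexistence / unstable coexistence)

Compare the nullcline intercepts: K1/α12 = 877/1.34 = 654 > K2 = 546; K2/α21 = 546/0.534 = 1020 > K1 = 877.
Since both inequalities hold, each species can invade when rare, so the interior equilibrium is stable.

stable coexistence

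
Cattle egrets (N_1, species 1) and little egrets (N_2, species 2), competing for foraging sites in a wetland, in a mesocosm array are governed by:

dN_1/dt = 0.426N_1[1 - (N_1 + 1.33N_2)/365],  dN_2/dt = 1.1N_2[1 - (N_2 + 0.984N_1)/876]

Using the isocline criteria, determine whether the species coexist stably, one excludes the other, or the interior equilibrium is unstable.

species 2 excludes species 1

Compare the nullcline intercepts: K1/α12 = 365/1.33 = 274 < K2 = 876; K2/α21 = 876/0.984 = 890 > K1 = 365.
Since the inequalities point opposite ways, species 2 can invade but species 1 cannot.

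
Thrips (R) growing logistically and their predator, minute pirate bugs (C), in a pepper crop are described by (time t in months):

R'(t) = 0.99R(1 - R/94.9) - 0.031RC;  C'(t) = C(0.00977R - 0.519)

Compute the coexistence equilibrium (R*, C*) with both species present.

From dC/dt = 0 with C > 0: 0.00977R* = 0.519, so R* = 53.1.
Substitute into dR/dt = 0: 0.99(1 - 53.1/94.9) = 0.031C*.
The bracket is 0.44, giving C* = 0.436/0.031 = 14.1.

R* ≈ 53.1, C* ≈ 14.1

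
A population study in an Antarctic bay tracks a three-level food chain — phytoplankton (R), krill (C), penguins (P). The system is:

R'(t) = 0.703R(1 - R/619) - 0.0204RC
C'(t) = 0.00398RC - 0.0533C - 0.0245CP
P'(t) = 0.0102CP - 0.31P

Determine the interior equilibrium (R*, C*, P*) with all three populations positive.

From dP/dt = 0: 0.0102C* = 0.31, so C* = 30.4.
From dR/dt = 0: 0.703(1 - R*/619) = 0.0204·30.4, giving R* = 619·(1 - 0.882) = 73.1.
From dC/dt = 0: 0.00398·73.1 - 0.0533 = 0.0245P*, so P* = 0.238/0.0245 = 9.7.

R* ≈ 73.1, C* ≈ 30.4, P* ≈ 9.7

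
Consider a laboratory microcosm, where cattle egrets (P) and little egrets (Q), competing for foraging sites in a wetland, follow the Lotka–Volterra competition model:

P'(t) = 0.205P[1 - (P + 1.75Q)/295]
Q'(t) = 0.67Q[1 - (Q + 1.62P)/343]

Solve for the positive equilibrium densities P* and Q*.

P* ≈ 166, Q* ≈ 73.5

Setting both brackets to zero gives the nullclines P + 1.75Q = 295 and 1.62P + Q = 343.
Substituting Q = 343 - 1.62P into the first: P(1 - 1.75·1.62) = 295 - 1.75·343.
So P* = -305/-1.83 = 166, and then Q* = 343 - 1.62·166 = 73.5.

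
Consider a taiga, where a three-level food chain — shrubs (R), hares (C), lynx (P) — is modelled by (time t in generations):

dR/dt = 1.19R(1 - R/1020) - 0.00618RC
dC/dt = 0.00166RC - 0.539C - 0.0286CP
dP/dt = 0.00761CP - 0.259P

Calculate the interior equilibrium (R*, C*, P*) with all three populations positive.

From dP/dt = 0: 0.00761C* = 0.259, so C* = 34.
From dR/dt = 0: 1.19(1 - R*/1020) = 0.00618·34, giving R* = 1020·(1 - 0.177) = 840.
From dC/dt = 0: 0.00166·840 - 0.539 = 0.0286P*, so P* = 0.855/0.0286 = 29.9.

R* ≈ 840, C* ≈ 34, P* ≈ 29.9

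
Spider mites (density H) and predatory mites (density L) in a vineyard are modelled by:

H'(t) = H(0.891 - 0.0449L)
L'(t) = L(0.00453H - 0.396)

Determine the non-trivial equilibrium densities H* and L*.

Set dL/dt = 0 with L > 0: 0.00453H - 0.396 = 0, so H* = 0.396/0.00453 = 87.4.
Set dH/dt = 0 with H > 0: 0.891 - 0.0449L = 0, so L* = 0.891/0.0449 = 19.8.

H* ≈ 87.4, L* ≈ 19.8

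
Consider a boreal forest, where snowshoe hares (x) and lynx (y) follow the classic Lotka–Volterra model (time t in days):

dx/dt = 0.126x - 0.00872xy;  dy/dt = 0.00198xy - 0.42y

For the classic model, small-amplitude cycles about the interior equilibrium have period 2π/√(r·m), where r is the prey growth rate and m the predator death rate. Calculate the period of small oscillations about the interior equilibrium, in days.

Here r = 0.126 and m = 0.42, so r·m = 0.0529.
ω = √0.0529 = 0.23 per day, hence T = 2π/ω ≈ 27.3 days.

T ≈ 27.3 days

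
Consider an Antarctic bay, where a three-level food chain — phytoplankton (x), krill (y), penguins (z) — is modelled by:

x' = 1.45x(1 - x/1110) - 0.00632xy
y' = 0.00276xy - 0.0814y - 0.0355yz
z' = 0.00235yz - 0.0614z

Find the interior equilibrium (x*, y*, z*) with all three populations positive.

From dz/dt = 0: 0.00235y* = 0.0614, so y* = 26.1.
From dx/dt = 0: 1.45(1 - x*/1110) = 0.00632·26.1, giving x* = 1110·(1 - 0.114) = 984.
From dy/dt = 0: 0.00276·984 - 0.0814 = 0.0355z*, so z* = 2.63/0.0355 = 74.2.

x* ≈ 984, y* ≈ 26.1, z* ≈ 74.2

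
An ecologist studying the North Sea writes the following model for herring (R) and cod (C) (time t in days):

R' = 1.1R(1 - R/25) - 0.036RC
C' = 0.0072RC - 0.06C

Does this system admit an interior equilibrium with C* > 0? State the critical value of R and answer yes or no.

Threshold R = 8.33; K > 8.33, so yes, the predator persists.

The predator equation gives dC/dt > 0 only when R > 0.06/0.0072 = 8.33.
Without the predator, R → K = 25. Since 25 > 8.33, the predator can invade and persist.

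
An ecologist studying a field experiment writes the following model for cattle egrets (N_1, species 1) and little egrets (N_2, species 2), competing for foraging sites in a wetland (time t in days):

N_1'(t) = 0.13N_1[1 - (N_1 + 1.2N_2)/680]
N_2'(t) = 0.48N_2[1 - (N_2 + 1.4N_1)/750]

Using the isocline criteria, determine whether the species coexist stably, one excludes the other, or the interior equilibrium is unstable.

Compare the nullcline intercepts: K1/α12 = 680/1.2 = 567 < K2 = 750; K2/α21 = 750/1.4 = 536 < K1 = 680.
Since both are reversed, neither can invade when rare; the interior point is a saddle.

unstable coexistence (outcome depends on initial conditions)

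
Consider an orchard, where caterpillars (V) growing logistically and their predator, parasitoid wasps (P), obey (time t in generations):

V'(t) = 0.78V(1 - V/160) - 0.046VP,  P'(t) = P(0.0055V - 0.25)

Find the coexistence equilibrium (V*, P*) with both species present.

V* ≈ 45.5, P* ≈ 12.1

From dP/dt = 0 with P > 0: 0.0055V* = 0.25, so V* = 45.5.
Substitute into dV/dt = 0: 0.78(1 - 45.5/160) = 0.046P*.
The bracket is 0.716, giving P* = 0.558/0.046 = 12.1.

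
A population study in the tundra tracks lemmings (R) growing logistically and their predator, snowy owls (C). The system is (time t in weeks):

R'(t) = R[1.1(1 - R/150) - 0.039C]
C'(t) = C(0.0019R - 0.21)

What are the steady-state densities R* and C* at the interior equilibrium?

R* ≈ 111, C* ≈ 7.42

From dC/dt = 0 with C > 0: 0.0019R* = 0.21, so R* = 111.
Substitute into dR/dt = 0: 1.1(1 - 111/150) = 0.039C*.
The bracket is 0.263, giving C* = 0.289/0.039 = 7.42.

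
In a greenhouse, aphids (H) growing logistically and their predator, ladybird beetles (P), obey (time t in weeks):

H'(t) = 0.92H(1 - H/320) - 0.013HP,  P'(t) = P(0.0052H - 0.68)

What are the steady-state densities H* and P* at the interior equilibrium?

H* ≈ 131, P* ≈ 41.8

From dP/dt = 0 with P > 0: 0.0052H* = 0.68, so H* = 131.
Substitute into dH/dt = 0: 0.92(1 - 131/320) = 0.013P*.
The bracket is 0.591, giving P* = 0.544/0.013 = 41.8.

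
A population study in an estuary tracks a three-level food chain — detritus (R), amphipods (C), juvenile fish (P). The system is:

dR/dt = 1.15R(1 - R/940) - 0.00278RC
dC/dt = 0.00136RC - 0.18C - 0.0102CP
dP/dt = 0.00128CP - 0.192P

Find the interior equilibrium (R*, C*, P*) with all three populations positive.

From dP/dt = 0: 0.00128C* = 0.192, so C* = 150.
From dR/dt = 0: 1.15(1 - R*/940) = 0.00278·150, giving R* = 940·(1 - 0.363) = 599.
From dC/dt = 0: 0.00136·599 - 0.18 = 0.0102P*, so P* = 0.635/0.0102 = 62.2.

R* ≈ 599, C* ≈ 150, P* ≈ 62.2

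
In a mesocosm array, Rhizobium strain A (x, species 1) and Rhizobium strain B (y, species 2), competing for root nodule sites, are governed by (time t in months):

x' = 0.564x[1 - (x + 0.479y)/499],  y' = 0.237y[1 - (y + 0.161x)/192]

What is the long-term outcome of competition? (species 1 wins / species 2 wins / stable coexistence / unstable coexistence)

stable coexistence

Compare the nullcline intercepts: K1/α12 = 499/0.479 = 1040 > K2 = 192; K2/α21 = 192/0.161 = 1190 > K1 = 499.
Since both inequalities hold, each species can invade when rare, so the interior equilibrium is stable.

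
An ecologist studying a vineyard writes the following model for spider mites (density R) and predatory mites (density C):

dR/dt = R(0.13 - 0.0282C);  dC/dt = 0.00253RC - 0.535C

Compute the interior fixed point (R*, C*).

Set dC/dt = 0 with C > 0: 0.00253R - 0.535 = 0, so R* = 0.535/0.00253 = 211.
Set dR/dt = 0 with R > 0: 0.13 - 0.0282C = 0, so C* = 0.13/0.0282 = 4.61.

R* ≈ 211, C* ≈ 4.61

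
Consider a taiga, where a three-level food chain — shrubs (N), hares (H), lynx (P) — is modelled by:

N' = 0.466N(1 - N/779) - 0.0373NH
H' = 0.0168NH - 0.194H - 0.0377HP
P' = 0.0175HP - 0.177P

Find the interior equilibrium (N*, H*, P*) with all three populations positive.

From dP/dt = 0: 0.0175H* = 0.177, so H* = 10.1.
From dN/dt = 0: 0.466(1 - N*/779) = 0.0373·10.1, giving N* = 779·(1 - 0.81) = 148.
From dH/dt = 0: 0.0168·148 - 0.194 = 0.0377P*, so P* = 2.3/0.0377 = 61.

N* ≈ 148, H* ≈ 10.1, P* ≈ 61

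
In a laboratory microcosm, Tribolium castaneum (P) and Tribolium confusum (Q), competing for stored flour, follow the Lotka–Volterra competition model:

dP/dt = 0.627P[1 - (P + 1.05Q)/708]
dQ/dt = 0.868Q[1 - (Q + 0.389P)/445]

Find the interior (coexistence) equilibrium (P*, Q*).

P* ≈ 407, Q* ≈ 287

Setting both brackets to zero gives the nullclines P + 1.05Q = 708 and 0.389P + Q = 445.
Substituting Q = 445 - 0.389P into the first: P(1 - 1.05·0.389) = 708 - 1.05·445.
So P* = 241/0.592 = 407, and then Q* = 445 - 0.389·407 = 287.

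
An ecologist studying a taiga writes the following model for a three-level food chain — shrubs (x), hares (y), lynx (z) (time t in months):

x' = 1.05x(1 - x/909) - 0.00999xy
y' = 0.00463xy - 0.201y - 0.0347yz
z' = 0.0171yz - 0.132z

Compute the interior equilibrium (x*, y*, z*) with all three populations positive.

From dz/dt = 0: 0.0171y* = 0.132, so y* = 7.72.
From dx/dt = 0: 1.05(1 - x*/909) = 0.00999·7.72, giving x* = 909·(1 - 0.0734) = 842.
From dy/dt = 0: 0.00463·842 - 0.201 = 0.0347z*, so z* = 3.7/0.0347 = 107.

x* ≈ 842, y* ≈ 7.72, z* ≈ 107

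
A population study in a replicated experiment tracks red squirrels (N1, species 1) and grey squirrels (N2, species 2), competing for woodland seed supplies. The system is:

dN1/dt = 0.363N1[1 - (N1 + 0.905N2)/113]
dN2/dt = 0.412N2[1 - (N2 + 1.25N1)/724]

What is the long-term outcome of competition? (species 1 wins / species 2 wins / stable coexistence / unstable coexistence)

Compare the nullcline intercepts: K1/α12 = 113/0.905 = 125 < K2 = 724; K2/α21 = 724/1.25 = 579 > K1 = 113.
Since the inequalities point opposite ways, species 2 can invade but species 1 cannot.

species 2 excludes species 1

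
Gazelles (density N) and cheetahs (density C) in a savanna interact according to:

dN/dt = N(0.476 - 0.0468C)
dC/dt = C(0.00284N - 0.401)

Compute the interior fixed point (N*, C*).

N* ≈ 141, C* ≈ 10.2

Set dC/dt = 0 with C > 0: 0.00284N - 0.401 = 0, so N* = 0.401/0.00284 = 141.
Set dN/dt = 0 with N > 0: 0.476 - 0.0468C = 0, so C* = 0.476/0.0468 = 10.2.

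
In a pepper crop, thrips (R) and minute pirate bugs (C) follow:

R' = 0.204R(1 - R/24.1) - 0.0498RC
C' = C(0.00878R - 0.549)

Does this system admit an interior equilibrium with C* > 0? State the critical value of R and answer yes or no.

Threshold R = 62.5; K < 62.5, so no, the predator goes extinct.

The predator equation gives dC/dt > 0 only when R > 0.549/0.00878 = 62.5.
Without the predator, R → K = 24.1. Since 24.1 < 62.5, the predator cannot invade.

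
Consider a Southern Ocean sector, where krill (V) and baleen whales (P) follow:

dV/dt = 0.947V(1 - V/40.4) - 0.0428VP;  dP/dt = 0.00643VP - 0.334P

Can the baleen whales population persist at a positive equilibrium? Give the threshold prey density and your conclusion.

The predator equation gives dP/dt > 0 only when V > 0.334/0.00643 = 51.9.
Without the predator, V → K = 40.4. Since 40.4 < 51.9, the predator cannot invade.

Threshold V = 51.9; K < 51.9, so no, the predator goes extinct.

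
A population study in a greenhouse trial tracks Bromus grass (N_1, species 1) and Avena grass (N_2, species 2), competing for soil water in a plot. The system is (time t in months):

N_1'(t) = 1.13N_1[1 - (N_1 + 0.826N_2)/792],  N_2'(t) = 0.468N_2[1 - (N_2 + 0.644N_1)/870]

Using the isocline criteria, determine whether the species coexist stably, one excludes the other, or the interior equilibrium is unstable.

Compare the nullcline intercepts: K1/α12 = 792/0.826 = 959 > K2 = 870; K2/α21 = 870/0.644 = 1350 > K1 = 792.
Since both inequalities hold, each species can invade when rare, so the interior equilibrium is stable.

stable coexistence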